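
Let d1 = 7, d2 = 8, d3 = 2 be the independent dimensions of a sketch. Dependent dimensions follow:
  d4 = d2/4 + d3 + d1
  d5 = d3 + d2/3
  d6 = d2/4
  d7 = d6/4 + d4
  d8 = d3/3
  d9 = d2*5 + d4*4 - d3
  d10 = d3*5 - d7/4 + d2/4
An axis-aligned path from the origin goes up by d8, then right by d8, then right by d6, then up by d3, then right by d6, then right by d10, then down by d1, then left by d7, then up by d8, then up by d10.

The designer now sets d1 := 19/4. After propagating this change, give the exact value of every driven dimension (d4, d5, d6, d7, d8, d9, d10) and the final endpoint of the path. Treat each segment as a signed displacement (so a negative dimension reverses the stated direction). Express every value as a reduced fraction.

Apply edit: d1 := 19/4
  d4 = d2/4 + d3 + d1 = 35/4
  d5 = d3 + d2/3 = 14/3
  d6 = d2/4 = 2
  d7 = d6/4 + d4 = 37/4
  d8 = d3/3 = 2/3
  d9 = d2*5 + d4*4 - d3 = 73
  d10 = d3*5 - d7/4 + d2/4 = 155/16
Walk from origin (0, 0):
  seg 1: up by d8 = 2/3 → (0, 2/3)
  seg 2: right by d8 = 2/3 → (2/3, 2/3)
  seg 3: right by d6 = 2 → (8/3, 2/3)
  seg 4: up by d3 = 2 → (8/3, 8/3)
  seg 5: right by d6 = 2 → (14/3, 8/3)
  seg 6: right by d10 = 155/16 → (689/48, 8/3)
  seg 7: down by d1 = 19/4 → (689/48, -25/12)
  seg 8: left by d7 = 37/4 → (245/48, -25/12)
  seg 9: up by d8 = 2/3 → (245/48, -17/12)
  seg 10: up by d10 = 155/16 → (245/48, 397/48)

d4 = 35/4
d5 = 14/3
d6 = 2
d7 = 37/4
d8 = 2/3
d9 = 73
d10 = 155/16
endpoint = (245/48, 397/48)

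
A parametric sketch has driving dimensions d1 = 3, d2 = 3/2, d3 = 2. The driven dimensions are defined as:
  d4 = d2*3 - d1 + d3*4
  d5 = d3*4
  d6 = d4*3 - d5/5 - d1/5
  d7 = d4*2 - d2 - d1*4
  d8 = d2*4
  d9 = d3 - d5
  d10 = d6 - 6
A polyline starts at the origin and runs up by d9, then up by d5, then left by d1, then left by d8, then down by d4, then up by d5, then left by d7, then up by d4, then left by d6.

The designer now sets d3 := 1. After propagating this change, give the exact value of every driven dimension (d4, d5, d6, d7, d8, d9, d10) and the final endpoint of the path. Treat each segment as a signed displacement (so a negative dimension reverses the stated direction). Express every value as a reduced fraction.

Apply edit: d3 := 1
  d4 = d2*3 - d1 + d3*4 = 11/2
  d5 = d3*4 = 4
  d6 = d4*3 - d5/5 - d1/5 = 151/10
  d7 = d4*2 - d2 - d1*4 = -5/2
  d8 = d2*4 = 6
  d9 = d3 - d5 = -3
  d10 = d6 - 6 = 91/10
Walk from origin (0, 0):
  seg 1: up by d9 = -3 → (0, -3)
  seg 2: up by d5 = 4 → (0, 1)
  seg 3: left by d1 = 3 → (-3, 1)
  seg 4: left by d8 = 6 → (-9, 1)
  seg 5: down by d4 = 11/2 → (-9, -9/2)
  seg 6: up by d5 = 4 → (-9, -1/2)
  seg 7: left by d7 = -5/2 → (-13/2, -1/2)
  seg 8: up by d4 = 11/2 → (-13/2, 5)
  seg 9: left by d6 = 151/10 → (-108/5, 5)

d4 = 11/2
d5 = 4
d6 = 151/10
d7 = -5/2
d8 = 6
d9 = -3
d10 = 91/10
endpoint = (-108/5, 5)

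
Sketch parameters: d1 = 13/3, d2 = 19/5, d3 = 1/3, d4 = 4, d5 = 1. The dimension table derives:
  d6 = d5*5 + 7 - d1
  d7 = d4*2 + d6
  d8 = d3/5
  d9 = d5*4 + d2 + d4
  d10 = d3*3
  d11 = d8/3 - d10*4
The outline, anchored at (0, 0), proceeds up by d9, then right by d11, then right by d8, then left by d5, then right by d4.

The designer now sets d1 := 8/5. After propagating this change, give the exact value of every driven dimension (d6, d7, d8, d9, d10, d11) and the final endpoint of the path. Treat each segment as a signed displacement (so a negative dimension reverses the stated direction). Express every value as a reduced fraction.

d6 = 52/5
d7 = 92/5
d8 = 1/15
d9 = 59/5
d10 = 1
d11 = -179/45
endpoint = (-41/45, 59/5)

Apply edit: d1 := 8/5
  d6 = d5*5 + 7 - d1 = 52/5
  d7 = d4*2 + d6 = 92/5
  d8 = d3/5 = 1/15
  d9 = d5*4 + d2 + d4 = 59/5
  d10 = d3*3 = 1
  d11 = d8/3 - d10*4 = -179/45
Walk from origin (0, 0):
  seg 1: up by d9 = 59/5 → (0, 59/5)
  seg 2: right by d11 = -179/45 → (-179/45, 59/5)
  seg 3: right by d8 = 1/15 → (-176/45, 59/5)
  seg 4: left by d5 = 1 → (-221/45, 59/5)
  seg 5: right by d4 = 4 → (-41/45, 59/5)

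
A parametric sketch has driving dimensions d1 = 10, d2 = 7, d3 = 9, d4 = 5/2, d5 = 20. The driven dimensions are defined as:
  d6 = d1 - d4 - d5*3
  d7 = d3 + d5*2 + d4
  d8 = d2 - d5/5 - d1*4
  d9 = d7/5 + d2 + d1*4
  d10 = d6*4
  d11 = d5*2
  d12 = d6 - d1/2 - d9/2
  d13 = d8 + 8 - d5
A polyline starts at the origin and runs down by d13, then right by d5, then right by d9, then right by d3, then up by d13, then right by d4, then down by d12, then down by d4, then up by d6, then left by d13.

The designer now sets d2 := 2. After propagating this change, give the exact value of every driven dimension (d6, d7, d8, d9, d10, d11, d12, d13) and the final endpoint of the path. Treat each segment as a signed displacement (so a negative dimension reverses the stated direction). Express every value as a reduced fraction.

Apply edit: d2 := 2
  d6 = d1 - d4 - d5*3 = -105/2
  d7 = d3 + d5*2 + d4 = 103/2
  d8 = d2 - d5/5 - d1*4 = -42
  d9 = d7/5 + d2 + d1*4 = 523/10
  d10 = d6*4 = -210
  d11 = d5*2 = 40
  d12 = d6 - d1/2 - d9/2 = -1673/20
  d13 = d8 + 8 - d5 = -54
Walk from origin (0, 0):
  seg 1: down by d13 = -54 → (0, 54)
  seg 2: right by d5 = 20 → (20, 54)
  seg 3: right by d9 = 523/10 → (723/10, 54)
  seg 4: right by d3 = 9 → (813/10, 54)
  seg 5: up by d13 = -54 → (813/10, 0)
  seg 6: right by d4 = 5/2 → (419/5, 0)
  seg 7: down by d12 = -1673/20 → (419/5, 1673/20)
  seg 8: down by d4 = 5/2 → (419/5, 1623/20)
  seg 9: up by d6 = -105/2 → (419/5, 573/20)
  seg 10: left by d13 = -54 → (689/5, 573/20)

d6 = -105/2
d7 = 103/2
d8 = -42
d9 = 523/10
d10 = -210
d11 = 40
d12 = -1673/20
d13 = -54
endpoint = (689/5, 573/20)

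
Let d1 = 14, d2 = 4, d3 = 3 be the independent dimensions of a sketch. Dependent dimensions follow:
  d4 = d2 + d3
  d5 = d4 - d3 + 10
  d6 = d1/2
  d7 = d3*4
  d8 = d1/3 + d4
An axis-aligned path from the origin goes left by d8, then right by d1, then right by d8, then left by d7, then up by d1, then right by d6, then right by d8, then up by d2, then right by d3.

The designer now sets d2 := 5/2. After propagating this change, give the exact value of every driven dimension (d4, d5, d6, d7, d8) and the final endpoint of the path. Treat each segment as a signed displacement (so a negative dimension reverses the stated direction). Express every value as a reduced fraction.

Apply edit: d2 := 5/2
  d4 = d2 + d3 = 11/2
  d5 = d4 - d3 + 10 = 25/2
  d6 = d1/2 = 7
  d7 = d3*4 = 12
  d8 = d1/3 + d4 = 61/6
Walk from origin (0, 0):
  seg 1: left by d8 = 61/6 → (-61/6, 0)
  seg 2: right by d1 = 14 → (23/6, 0)
  seg 3: right by d8 = 61/6 → (14, 0)
  seg 4: left by d7 = 12 → (2, 0)
  seg 5: up by d1 = 14 → (2, 14)
  seg 6: right by d6 = 7 → (9, 14)
  seg 7: right by d8 = 61/6 → (115/6, 14)
  seg 8: up by d2 = 5/2 → (115/6, 33/2)
  seg 9: right by d3 = 3 → (133/6, 33/2)

d4 = 11/2
d5 = 25/2
d6 = 7
d7 = 12
d8 = 61/6
endpoint = (133/6, 33/2)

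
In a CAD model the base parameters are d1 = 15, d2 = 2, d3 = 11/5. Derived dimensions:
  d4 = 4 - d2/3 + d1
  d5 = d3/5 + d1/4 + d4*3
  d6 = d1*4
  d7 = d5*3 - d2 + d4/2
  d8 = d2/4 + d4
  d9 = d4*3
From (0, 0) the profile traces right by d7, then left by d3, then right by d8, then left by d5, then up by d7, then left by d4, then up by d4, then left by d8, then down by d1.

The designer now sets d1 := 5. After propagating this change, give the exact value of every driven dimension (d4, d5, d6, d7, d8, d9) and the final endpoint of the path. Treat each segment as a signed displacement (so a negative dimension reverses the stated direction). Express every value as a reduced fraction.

d4 = 25/3
d5 = 2669/100
d6 = 20
d7 = 24671/300
d8 = 53/6
d9 = 25
endpoint = (3376/75, 8557/100)

Apply edit: d1 := 5
  d4 = 4 - d2/3 + d1 = 25/3
  d5 = d3/5 + d1/4 + d4*3 = 2669/100
  d6 = d1*4 = 20
  d7 = d5*3 - d2 + d4/2 = 24671/300
  d8 = d2/4 + d4 = 53/6
  d9 = d4*3 = 25
Walk from origin (0, 0):
  seg 1: right by d7 = 24671/300 → (24671/300, 0)
  seg 2: left by d3 = 11/5 → (24011/300, 0)
  seg 3: right by d8 = 53/6 → (8887/100, 0)
  seg 4: left by d5 = 2669/100 → (3109/50, 0)
  seg 5: up by d7 = 24671/300 → (3109/50, 24671/300)
  seg 6: left by d4 = 25/3 → (8077/150, 24671/300)
  seg 7: up by d4 = 25/3 → (8077/150, 9057/100)
  seg 8: left by d8 = 53/6 → (3376/75, 9057/100)
  seg 9: down by d1 = 5 → (3376/75, 8557/100)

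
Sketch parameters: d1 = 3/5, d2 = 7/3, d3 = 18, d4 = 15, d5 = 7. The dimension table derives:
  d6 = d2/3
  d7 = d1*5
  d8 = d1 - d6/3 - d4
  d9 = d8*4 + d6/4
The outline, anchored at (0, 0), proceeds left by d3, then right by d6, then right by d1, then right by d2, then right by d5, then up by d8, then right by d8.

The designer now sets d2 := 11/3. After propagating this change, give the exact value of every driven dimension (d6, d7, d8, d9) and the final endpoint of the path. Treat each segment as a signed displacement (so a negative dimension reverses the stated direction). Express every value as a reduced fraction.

Apply edit: d2 := 11/3
  d6 = d2/3 = 11/9
  d7 = d1*5 = 3
  d8 = d1 - d6/3 - d4 = -1999/135
  d9 = d8*4 + d6/4 = -31819/540
Walk from origin (0, 0):
  seg 1: left by d3 = 18 → (-18, 0)
  seg 2: right by d6 = 11/9 → (-151/9, 0)
  seg 3: right by d1 = 3/5 → (-728/45, 0)
  seg 4: right by d2 = 11/3 → (-563/45, 0)
  seg 5: right by d5 = 7 → (-248/45, 0)
  seg 6: up by d8 = -1999/135 → (-248/45, -1999/135)
  seg 7: right by d8 = -1999/135 → (-2743/135, -1999/135)

d6 = 11/9
d7 = 3
d8 = -1999/135
d9 = -31819/540
endpoint = (-2743/135, -1999/135)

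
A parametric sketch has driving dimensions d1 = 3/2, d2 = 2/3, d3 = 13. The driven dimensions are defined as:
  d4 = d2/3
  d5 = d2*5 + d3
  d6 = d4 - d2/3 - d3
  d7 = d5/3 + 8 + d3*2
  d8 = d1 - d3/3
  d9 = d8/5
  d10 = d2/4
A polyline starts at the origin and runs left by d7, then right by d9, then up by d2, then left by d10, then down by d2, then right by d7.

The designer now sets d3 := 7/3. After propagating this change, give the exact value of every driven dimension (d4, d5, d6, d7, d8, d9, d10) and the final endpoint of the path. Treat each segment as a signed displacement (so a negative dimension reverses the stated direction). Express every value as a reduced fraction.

d4 = 2/9
d5 = 17/3
d6 = -7/3
d7 = 131/9
d8 = 13/18
d9 = 13/90
d10 = 1/6
endpoint = (-1/45, 0)

Apply edit: d3 := 7/3
  d4 = d2/3 = 2/9
  d5 = d2*5 + d3 = 17/3
  d6 = d4 - d2/3 - d3 = -7/3
  d7 = d5/3 + 8 + d3*2 = 131/9
  d8 = d1 - d3/3 = 13/18
  d9 = d8/5 = 13/90
  d10 = d2/4 = 1/6
Walk from origin (0, 0):
  seg 1: left by d7 = 131/9 → (-131/9, 0)
  seg 2: right by d9 = 13/90 → (-1297/90, 0)
  seg 3: up by d2 = 2/3 → (-1297/90, 2/3)
  seg 4: left by d10 = 1/6 → (-656/45, 2/3)
  seg 5: down by d2 = 2/3 → (-656/45, 0)
  seg 6: right by d7 = 131/9 → (-1/45, 0)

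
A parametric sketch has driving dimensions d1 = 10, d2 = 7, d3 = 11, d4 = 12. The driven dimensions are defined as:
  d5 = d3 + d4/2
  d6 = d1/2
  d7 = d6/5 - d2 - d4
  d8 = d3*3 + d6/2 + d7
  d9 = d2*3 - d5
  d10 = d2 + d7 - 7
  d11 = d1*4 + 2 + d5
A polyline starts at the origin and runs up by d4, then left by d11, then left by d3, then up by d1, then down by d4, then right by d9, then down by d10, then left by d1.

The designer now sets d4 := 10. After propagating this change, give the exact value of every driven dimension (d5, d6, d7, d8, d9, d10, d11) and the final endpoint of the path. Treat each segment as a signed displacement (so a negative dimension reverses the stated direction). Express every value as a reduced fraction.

d5 = 16
d6 = 5
d7 = -16
d8 = 39/2
d9 = 5
d10 = -16
d11 = 58
endpoint = (-74, 26)

Apply edit: d4 := 10
  d5 = d3 + d4/2 = 16
  d6 = d1/2 = 5
  d7 = d6/5 - d2 - d4 = -16
  d8 = d3*3 + d6/2 + d7 = 39/2
  d9 = d2*3 - d5 = 5
  d10 = d2 + d7 - 7 = -16
  d11 = d1*4 + 2 + d5 = 58
Walk from origin (0, 0):
  seg 1: up by d4 = 10 → (0, 10)
  seg 2: left by d11 = 58 → (-58, 10)
  seg 3: left by d3 = 11 → (-69, 10)
  seg 4: up by d1 = 10 → (-69, 20)
  seg 5: down by d4 = 10 → (-69, 10)
  seg 6: right by d9 = 5 → (-64, 10)
  seg 7: down by d10 = -16 → (-64, 26)
  seg 8: left by d1 = 10 → (-74, 26)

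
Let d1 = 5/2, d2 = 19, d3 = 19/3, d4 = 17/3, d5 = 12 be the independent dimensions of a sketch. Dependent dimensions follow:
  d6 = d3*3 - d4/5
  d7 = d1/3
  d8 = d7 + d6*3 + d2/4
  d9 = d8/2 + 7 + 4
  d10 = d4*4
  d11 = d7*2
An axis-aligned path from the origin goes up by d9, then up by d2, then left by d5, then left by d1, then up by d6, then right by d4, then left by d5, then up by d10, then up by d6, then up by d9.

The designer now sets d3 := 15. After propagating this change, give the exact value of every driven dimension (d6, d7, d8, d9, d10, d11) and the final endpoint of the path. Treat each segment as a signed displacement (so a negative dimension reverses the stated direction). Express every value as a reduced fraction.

Apply edit: d3 := 15
  d6 = d3*3 - d4/5 = 658/15
  d7 = d1/3 = 5/6
  d8 = d7 + d6*3 + d2/4 = 8231/60
  d9 = d8/2 + 7 + 4 = 9551/120
  d10 = d4*4 = 68/3
  d11 = d7*2 = 5/3
Walk from origin (0, 0):
  seg 1: up by d9 = 9551/120 → (0, 9551/120)
  seg 2: up by d2 = 19 → (0, 11831/120)
  seg 3: left by d5 = 12 → (-12, 11831/120)
  seg 4: left by d1 = 5/2 → (-29/2, 11831/120)
  seg 5: up by d6 = 658/15 → (-29/2, 3419/24)
  seg 6: right by d4 = 17/3 → (-53/6, 3419/24)
  seg 7: left by d5 = 12 → (-125/6, 3419/24)
  seg 8: up by d10 = 68/3 → (-125/6, 1321/8)
  seg 9: up by d6 = 658/15 → (-125/6, 25079/120)
  seg 10: up by d9 = 9551/120 → (-125/6, 3463/12)

d6 = 658/15
d7 = 5/6
d8 = 8231/60
d9 = 9551/120
d10 = 68/3
d11 = 5/3
endpoint = (-125/6, 3463/12)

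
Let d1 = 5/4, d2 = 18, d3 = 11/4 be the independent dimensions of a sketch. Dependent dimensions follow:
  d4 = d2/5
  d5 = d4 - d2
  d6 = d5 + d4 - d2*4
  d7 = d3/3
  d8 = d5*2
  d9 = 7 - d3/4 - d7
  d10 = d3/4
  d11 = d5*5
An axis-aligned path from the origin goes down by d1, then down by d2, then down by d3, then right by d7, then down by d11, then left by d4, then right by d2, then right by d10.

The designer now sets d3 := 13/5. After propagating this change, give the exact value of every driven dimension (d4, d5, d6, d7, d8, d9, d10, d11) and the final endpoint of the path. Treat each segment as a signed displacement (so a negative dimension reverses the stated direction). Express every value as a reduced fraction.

d4 = 18/5
d5 = -72/5
d6 = -414/5
d7 = 13/15
d8 = -144/5
d9 = 329/60
d10 = 13/20
d11 = -72
endpoint = (191/12, 1003/20)

Apply edit: d3 := 13/5
  d4 = d2/5 = 18/5
  d5 = d4 - d2 = -72/5
  d6 = d5 + d4 - d2*4 = -414/5
  d7 = d3/3 = 13/15
  d8 = d5*2 = -144/5
  d9 = 7 - d3/4 - d7 = 329/60
  d10 = d3/4 = 13/20
  d11 = d5*5 = -72
Walk from origin (0, 0):
  seg 1: down by d1 = 5/4 → (0, -5/4)
  seg 2: down by d2 = 18 → (0, -77/4)
  seg 3: down by d3 = 13/5 → (0, -437/20)
  seg 4: right by d7 = 13/15 → (13/15, -437/20)
  seg 5: down by d11 = -72 → (13/15, 1003/20)
  seg 6: left by d4 = 18/5 → (-41/15, 1003/20)
  seg 7: right by d2 = 18 → (229/15, 1003/20)
  seg 8: right by d10 = 13/20 → (191/12, 1003/20)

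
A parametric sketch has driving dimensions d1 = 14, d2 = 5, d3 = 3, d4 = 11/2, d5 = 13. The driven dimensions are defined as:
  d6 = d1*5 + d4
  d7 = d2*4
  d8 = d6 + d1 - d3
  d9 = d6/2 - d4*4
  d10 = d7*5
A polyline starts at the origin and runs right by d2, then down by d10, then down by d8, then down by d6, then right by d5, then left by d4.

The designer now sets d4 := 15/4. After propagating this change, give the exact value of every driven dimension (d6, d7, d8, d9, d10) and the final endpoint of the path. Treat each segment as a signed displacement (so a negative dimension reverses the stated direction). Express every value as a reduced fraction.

Apply edit: d4 := 15/4
  d6 = d1*5 + d4 = 295/4
  d7 = d2*4 = 20
  d8 = d6 + d1 - d3 = 339/4
  d9 = d6/2 - d4*4 = 175/8
  d10 = d7*5 = 100
Walk from origin (0, 0):
  seg 1: right by d2 = 5 → (5, 0)
  seg 2: down by d10 = 100 → (5, -100)
  seg 3: down by d8 = 339/4 → (5, -739/4)
  seg 4: down by d6 = 295/4 → (5, -517/2)
  seg 5: right by d5 = 13 → (18, -517/2)
  seg 6: left by d4 = 15/4 → (57/4, -517/2)

d6 = 295/4
d7 = 20
d8 = 339/4
d9 = 175/8
d10 = 100
endpoint = (57/4, -517/2)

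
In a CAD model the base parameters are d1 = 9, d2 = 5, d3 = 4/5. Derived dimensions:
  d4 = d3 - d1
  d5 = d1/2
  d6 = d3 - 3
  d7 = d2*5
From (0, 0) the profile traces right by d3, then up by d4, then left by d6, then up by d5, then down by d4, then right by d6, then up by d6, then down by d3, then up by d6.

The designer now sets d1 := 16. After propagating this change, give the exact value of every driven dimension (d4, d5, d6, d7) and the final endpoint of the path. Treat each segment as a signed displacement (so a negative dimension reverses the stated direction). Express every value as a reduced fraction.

Apply edit: d1 := 16
  d4 = d3 - d1 = -76/5
  d5 = d1/2 = 8
  d6 = d3 - 3 = -11/5
  d7 = d2*5 = 25
Walk from origin (0, 0):
  seg 1: right by d3 = 4/5 → (4/5, 0)
  seg 2: up by d4 = -76/5 → (4/5, -76/5)
  seg 3: left by d6 = -11/5 → (3, -76/5)
  seg 4: up by d5 = 8 → (3, -36/5)
  seg 5: down by d4 = -76/5 → (3, 8)
  seg 6: right by d6 = -11/5 → (4/5, 8)
  seg 7: up by d6 = -11/5 → (4/5, 29/5)
  seg 8: down by d3 = 4/5 → (4/5, 5)
  seg 9: up by d6 = -11/5 → (4/5, 14/5)

d4 = -76/5
d5 = 8
d6 = -11/5
d7 = 25
endpoint = (4/5, 14/5)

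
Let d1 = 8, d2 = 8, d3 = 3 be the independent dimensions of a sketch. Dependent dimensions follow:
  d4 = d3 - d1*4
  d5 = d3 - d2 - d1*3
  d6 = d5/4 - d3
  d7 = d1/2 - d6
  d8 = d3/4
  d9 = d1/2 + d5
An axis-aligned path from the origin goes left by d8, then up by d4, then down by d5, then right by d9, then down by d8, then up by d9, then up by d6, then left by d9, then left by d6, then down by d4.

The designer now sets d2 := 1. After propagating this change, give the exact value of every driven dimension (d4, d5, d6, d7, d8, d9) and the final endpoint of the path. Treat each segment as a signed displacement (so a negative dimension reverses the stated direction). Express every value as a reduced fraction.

d4 = -29
d5 = -22
d6 = -17/2
d7 = 25/2
d8 = 3/4
d9 = -18
endpoint = (31/4, -21/4)

Apply edit: d2 := 1
  d4 = d3 - d1*4 = -29
  d5 = d3 - d2 - d1*3 = -22
  d6 = d5/4 - d3 = -17/2
  d7 = d1/2 - d6 = 25/2
  d8 = d3/4 = 3/4
  d9 = d1/2 + d5 = -18
Walk from origin (0, 0):
  seg 1: left by d8 = 3/4 → (-3/4, 0)
  seg 2: up by d4 = -29 → (-3/4, -29)
  seg 3: down by d5 = -22 → (-3/4, -7)
  seg 4: right by d9 = -18 → (-75/4, -7)
  seg 5: down by d8 = 3/4 → (-75/4, -31/4)
  seg 6: up by d9 = -18 → (-75/4, -103/4)
  seg 7: up by d6 = -17/2 → (-75/4, -137/4)
  seg 8: left by d9 = -18 → (-3/4, -137/4)
  seg 9: left by d6 = -17/2 → (31/4, -137/4)
  seg 10: down by d4 = -29 → (31/4, -21/4)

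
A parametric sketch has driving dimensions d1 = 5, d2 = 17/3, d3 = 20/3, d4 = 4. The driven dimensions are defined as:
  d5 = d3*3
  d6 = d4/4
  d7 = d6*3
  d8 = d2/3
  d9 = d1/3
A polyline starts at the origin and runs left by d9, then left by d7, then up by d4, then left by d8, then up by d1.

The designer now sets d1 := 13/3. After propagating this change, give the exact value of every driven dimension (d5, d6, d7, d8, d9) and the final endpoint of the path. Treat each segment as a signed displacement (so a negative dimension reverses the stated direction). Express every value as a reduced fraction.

d5 = 20
d6 = 1
d7 = 3
d8 = 17/9
d9 = 13/9
endpoint = (-19/3, 25/3)

Apply edit: d1 := 13/3
  d5 = d3*3 = 20
  d6 = d4/4 = 1
  d7 = d6*3 = 3
  d8 = d2/3 = 17/9
  d9 = d1/3 = 13/9
Walk from origin (0, 0):
  seg 1: left by d9 = 13/9 → (-13/9, 0)
  seg 2: left by d7 = 3 → (-40/9, 0)
  seg 3: up by d4 = 4 → (-40/9, 4)
  seg 4: left by d8 = 17/9 → (-19/3, 4)
  seg 5: up by d1 = 13/3 → (-19/3, 25/3)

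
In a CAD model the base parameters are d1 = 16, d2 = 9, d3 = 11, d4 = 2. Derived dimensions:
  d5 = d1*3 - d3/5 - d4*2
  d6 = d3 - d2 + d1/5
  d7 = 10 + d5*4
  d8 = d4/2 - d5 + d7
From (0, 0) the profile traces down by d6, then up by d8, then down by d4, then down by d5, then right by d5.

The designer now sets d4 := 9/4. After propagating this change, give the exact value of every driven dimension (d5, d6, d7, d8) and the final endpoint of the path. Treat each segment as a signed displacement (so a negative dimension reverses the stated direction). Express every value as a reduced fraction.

Apply edit: d4 := 9/4
  d5 = d1*3 - d3/5 - d4*2 = 413/10
  d6 = d3 - d2 + d1/5 = 26/5
  d7 = 10 + d5*4 = 876/5
  d8 = d4/2 - d5 + d7 = 5401/40
Walk from origin (0, 0):
  seg 1: down by d6 = 26/5 → (0, -26/5)
  seg 2: up by d8 = 5401/40 → (0, 5193/40)
  seg 3: down by d4 = 9/4 → (0, 5103/40)
  seg 4: down by d5 = 413/10 → (0, 3451/40)
  seg 5: right by d5 = 413/10 → (413/10, 3451/40)

d5 = 413/10
d6 = 26/5
d7 = 876/5
d8 = 5401/40
endpoint = (413/10, 3451/40)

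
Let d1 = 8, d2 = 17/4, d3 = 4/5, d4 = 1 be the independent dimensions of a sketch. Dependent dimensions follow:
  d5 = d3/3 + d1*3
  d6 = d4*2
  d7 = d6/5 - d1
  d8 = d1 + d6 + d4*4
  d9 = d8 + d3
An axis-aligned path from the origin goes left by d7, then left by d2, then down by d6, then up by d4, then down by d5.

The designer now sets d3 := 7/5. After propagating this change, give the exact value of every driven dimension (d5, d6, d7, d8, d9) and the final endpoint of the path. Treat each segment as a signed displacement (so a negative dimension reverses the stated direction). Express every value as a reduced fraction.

d5 = 367/15
d6 = 2
d7 = -38/5
d8 = 14
d9 = 77/5
endpoint = (67/20, -382/15)

Apply edit: d3 := 7/5
  d5 = d3/3 + d1*3 = 367/15
  d6 = d4*2 = 2
  d7 = d6/5 - d1 = -38/5
  d8 = d1 + d6 + d4*4 = 14
  d9 = d8 + d3 = 77/5
Walk from origin (0, 0):
  seg 1: left by d7 = -38/5 → (38/5, 0)
  seg 2: left by d2 = 17/4 → (67/20, 0)
  seg 3: down by d6 = 2 → (67/20, -2)
  seg 4: up by d4 = 1 → (67/20, -1)
  seg 5: down by d5 = 367/15 → (67/20, -382/15)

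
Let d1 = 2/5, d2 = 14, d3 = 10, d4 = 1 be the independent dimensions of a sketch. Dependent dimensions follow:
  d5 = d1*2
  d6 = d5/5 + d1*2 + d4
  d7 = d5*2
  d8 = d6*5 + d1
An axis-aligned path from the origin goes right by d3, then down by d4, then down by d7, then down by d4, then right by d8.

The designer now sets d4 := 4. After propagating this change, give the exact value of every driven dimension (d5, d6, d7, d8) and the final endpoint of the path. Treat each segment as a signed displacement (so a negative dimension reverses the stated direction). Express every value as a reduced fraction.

d5 = 4/5
d6 = 124/25
d7 = 8/5
d8 = 126/5
endpoint = (176/5, -48/5)

Apply edit: d4 := 4
  d5 = d1*2 = 4/5
  d6 = d5/5 + d1*2 + d4 = 124/25
  d7 = d5*2 = 8/5
  d8 = d6*5 + d1 = 126/5
Walk from origin (0, 0):
  seg 1: right by d3 = 10 → (10, 0)
  seg 2: down by d4 = 4 → (10, -4)
  seg 3: down by d7 = 8/5 → (10, -28/5)
  seg 4: down by d4 = 4 → (10, -48/5)
  seg 5: right by d8 = 126/5 → (176/5, -48/5)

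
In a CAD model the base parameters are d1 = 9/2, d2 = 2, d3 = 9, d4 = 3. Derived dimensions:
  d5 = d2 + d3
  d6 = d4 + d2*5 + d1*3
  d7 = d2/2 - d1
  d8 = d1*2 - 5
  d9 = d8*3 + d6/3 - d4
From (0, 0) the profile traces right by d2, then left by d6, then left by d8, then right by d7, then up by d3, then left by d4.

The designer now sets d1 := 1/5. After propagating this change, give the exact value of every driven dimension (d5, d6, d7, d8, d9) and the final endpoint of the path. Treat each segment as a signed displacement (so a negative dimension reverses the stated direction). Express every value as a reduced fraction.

Apply edit: d1 := 1/5
  d5 = d2 + d3 = 11
  d6 = d4 + d2*5 + d1*3 = 68/5
  d7 = d2/2 - d1 = 4/5
  d8 = d1*2 - 5 = -23/5
  d9 = d8*3 + d6/3 - d4 = -184/15
Walk from origin (0, 0):
  seg 1: right by d2 = 2 → (2, 0)
  seg 2: left by d6 = 68/5 → (-58/5, 0)
  seg 3: left by d8 = -23/5 → (-7, 0)
  seg 4: right by d7 = 4/5 → (-31/5, 0)
  seg 5: up by d3 = 9 → (-31/5, 9)
  seg 6: left by d4 = 3 → (-46/5, 9)

d5 = 11
d6 = 68/5
d7 = 4/5
d8 = -23/5
d9 = -184/15
endpoint = (-46/5, 9)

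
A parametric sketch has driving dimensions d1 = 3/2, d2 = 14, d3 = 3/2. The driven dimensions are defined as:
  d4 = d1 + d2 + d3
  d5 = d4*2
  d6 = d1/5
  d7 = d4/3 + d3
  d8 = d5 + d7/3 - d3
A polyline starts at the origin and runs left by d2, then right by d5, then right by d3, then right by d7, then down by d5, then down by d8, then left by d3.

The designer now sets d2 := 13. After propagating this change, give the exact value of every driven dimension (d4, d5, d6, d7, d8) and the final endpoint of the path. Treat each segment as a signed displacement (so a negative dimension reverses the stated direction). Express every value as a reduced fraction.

d4 = 16
d5 = 32
d6 = 3/10
d7 = 41/6
d8 = 295/9
endpoint = (155/6, -583/9)

Apply edit: d2 := 13
  d4 = d1 + d2 + d3 = 16
  d5 = d4*2 = 32
  d6 = d1/5 = 3/10
  d7 = d4/3 + d3 = 41/6
  d8 = d5 + d7/3 - d3 = 295/9
Walk from origin (0, 0):
  seg 1: left by d2 = 13 → (-13, 0)
  seg 2: right by d5 = 32 → (19, 0)
  seg 3: right by d3 = 3/2 → (41/2, 0)
  seg 4: right by d7 = 41/6 → (82/3, 0)
  seg 5: down by d5 = 32 → (82/3, -32)
  seg 6: down by d8 = 295/9 → (82/3, -583/9)
  seg 7: left by d3 = 3/2 → (155/6, -583/9)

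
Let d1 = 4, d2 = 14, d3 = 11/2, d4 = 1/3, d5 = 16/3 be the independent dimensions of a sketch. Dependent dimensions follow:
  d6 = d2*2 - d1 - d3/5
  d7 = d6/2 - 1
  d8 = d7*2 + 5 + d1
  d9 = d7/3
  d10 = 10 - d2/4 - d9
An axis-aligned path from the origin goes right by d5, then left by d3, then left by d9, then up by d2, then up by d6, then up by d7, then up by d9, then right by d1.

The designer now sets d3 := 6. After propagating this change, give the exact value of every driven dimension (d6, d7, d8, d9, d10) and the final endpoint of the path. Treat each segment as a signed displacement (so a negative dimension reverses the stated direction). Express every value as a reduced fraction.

d6 = 114/5
d7 = 52/5
d8 = 149/5
d9 = 52/15
d10 = 91/30
endpoint = (-2/15, 152/3)

Apply edit: d3 := 6
  d6 = d2*2 - d1 - d3/5 = 114/5
  d7 = d6/2 - 1 = 52/5
  d8 = d7*2 + 5 + d1 = 149/5
  d9 = d7/3 = 52/15
  d10 = 10 - d2/4 - d9 = 91/30
Walk from origin (0, 0):
  seg 1: right by d5 = 16/3 → (16/3, 0)
  seg 2: left by d3 = 6 → (-2/3, 0)
  seg 3: left by d9 = 52/15 → (-62/15, 0)
  seg 4: up by d2 = 14 → (-62/15, 14)
  seg 5: up by d6 = 114/5 → (-62/15, 184/5)
  seg 6: up by d7 = 52/5 → (-62/15, 236/5)
  seg 7: up by d9 = 52/15 → (-62/15, 152/3)
  seg 8: right by d1 = 4 → (-2/15, 152/3)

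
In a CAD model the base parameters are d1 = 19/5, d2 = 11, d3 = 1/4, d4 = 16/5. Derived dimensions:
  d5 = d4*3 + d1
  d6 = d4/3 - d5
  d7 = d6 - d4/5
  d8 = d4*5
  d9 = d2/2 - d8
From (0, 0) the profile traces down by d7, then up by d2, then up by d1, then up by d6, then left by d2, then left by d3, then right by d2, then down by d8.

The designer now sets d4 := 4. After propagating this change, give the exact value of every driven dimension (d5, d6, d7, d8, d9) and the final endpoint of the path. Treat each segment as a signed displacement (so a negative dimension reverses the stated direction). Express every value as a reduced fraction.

Apply edit: d4 := 4
  d5 = d4*3 + d1 = 79/5
  d6 = d4/3 - d5 = -217/15
  d7 = d6 - d4/5 = -229/15
  d8 = d4*5 = 20
  d9 = d2/2 - d8 = -29/2
Walk from origin (0, 0):
  seg 1: down by d7 = -229/15 → (0, 229/15)
  seg 2: up by d2 = 11 → (0, 394/15)
  seg 3: up by d1 = 19/5 → (0, 451/15)
  seg 4: up by d6 = -217/15 → (0, 78/5)
  seg 5: left by d2 = 11 → (-11, 78/5)
  seg 6: left by d3 = 1/4 → (-45/4, 78/5)
  seg 7: right by d2 = 11 → (-1/4, 78/5)
  seg 8: down by d8 = 20 → (-1/4, -22/5)

d5 = 79/5
d6 = -217/15
d7 = -229/15
d8 = 20
d9 = -29/2
endpoint = (-1/4, -22/5)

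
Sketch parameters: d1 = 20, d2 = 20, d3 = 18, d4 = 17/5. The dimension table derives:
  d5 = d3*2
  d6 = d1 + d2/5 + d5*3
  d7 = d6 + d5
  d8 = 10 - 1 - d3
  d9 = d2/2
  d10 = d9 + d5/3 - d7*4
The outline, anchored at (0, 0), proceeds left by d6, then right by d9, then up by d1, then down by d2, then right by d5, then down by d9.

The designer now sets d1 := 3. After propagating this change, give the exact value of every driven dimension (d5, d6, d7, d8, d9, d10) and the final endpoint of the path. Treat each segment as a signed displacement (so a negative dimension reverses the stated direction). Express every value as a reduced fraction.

Apply edit: d1 := 3
  d5 = d3*2 = 36
  d6 = d1 + d2/5 + d5*3 = 115
  d7 = d6 + d5 = 151
  d8 = 10 - 1 - d3 = -9
  d9 = d2/2 = 10
  d10 = d9 + d5/3 - d7*4 = -582
Walk from origin (0, 0):
  seg 1: left by d6 = 115 → (-115, 0)
  seg 2: right by d9 = 10 → (-105, 0)
  seg 3: up by d1 = 3 → (-105, 3)
  seg 4: down by d2 = 20 → (-105, -17)
  seg 5: right by d5 = 36 → (-69, -17)
  seg 6: down by d9 = 10 → (-69, -27)

d5 = 36
d6 = 115
d7 = 151
d8 = -9
d9 = 10
d10 = -582
endpoint = (-69, -27)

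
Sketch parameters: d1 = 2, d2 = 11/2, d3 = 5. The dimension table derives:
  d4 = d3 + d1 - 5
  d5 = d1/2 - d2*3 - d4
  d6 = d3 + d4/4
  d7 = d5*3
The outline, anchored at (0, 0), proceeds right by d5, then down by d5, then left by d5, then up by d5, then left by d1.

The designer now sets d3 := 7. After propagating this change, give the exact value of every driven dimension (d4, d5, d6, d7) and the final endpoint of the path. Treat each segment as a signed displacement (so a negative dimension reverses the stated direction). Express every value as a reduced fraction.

Apply edit: d3 := 7
  d4 = d3 + d1 - 5 = 4
  d5 = d1/2 - d2*3 - d4 = -39/2
  d6 = d3 + d4/4 = 8
  d7 = d5*3 = -117/2
Walk from origin (0, 0):
  seg 1: right by d5 = -39/2 → (-39/2, 0)
  seg 2: down by d5 = -39/2 → (-39/2, 39/2)
  seg 3: left by d5 = -39/2 → (0, 39/2)
  seg 4: up by d5 = -39/2 → (0, 0)
  seg 5: left by d1 = 2 → (-2, 0)

d4 = 4
d5 = -39/2
d6 = 8
d7 = -117/2
endpoint = (-2, 0)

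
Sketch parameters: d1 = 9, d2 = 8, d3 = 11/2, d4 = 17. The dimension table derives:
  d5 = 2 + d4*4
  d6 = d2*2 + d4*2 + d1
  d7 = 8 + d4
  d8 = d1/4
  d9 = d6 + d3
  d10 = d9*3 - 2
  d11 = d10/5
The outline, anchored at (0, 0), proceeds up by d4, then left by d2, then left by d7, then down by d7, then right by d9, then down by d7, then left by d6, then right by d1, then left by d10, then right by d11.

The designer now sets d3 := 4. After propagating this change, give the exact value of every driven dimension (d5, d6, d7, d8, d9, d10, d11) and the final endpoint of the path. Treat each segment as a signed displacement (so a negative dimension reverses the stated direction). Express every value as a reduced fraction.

Apply edit: d3 := 4
  d5 = 2 + d4*4 = 70
  d6 = d2*2 + d4*2 + d1 = 59
  d7 = 8 + d4 = 25
  d8 = d1/4 = 9/4
  d9 = d6 + d3 = 63
  d10 = d9*3 - 2 = 187
  d11 = d10/5 = 187/5
Walk from origin (0, 0):
  seg 1: up by d4 = 17 → (0, 17)
  seg 2: left by d2 = 8 → (-8, 17)
  seg 3: left by d7 = 25 → (-33, 17)
  seg 4: down by d7 = 25 → (-33, -8)
  seg 5: right by d9 = 63 → (30, -8)
  seg 6: down by d7 = 25 → (30, -33)
  seg 7: left by d6 = 59 → (-29, -33)
  seg 8: right by d1 = 9 → (-20, -33)
  seg 9: left by d10 = 187 → (-207, -33)
  seg 10: right by d11 = 187/5 → (-848/5, -33)

d5 = 70
d6 = 59
d7 = 25
d8 = 9/4
d9 = 63
d10 = 187
d11 = 187/5
endpoint = (-848/5, -33)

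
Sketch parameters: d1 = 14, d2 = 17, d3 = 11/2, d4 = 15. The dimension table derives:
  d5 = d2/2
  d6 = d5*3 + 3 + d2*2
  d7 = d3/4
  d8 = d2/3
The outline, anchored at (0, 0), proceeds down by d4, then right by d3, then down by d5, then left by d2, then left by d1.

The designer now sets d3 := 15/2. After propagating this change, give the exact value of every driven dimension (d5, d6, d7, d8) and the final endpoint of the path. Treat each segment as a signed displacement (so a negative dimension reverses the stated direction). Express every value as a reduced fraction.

Apply edit: d3 := 15/2
  d5 = d2/2 = 17/2
  d6 = d5*3 + 3 + d2*2 = 125/2
  d7 = d3/4 = 15/8
  d8 = d2/3 = 17/3
Walk from origin (0, 0):
  seg 1: down by d4 = 15 → (0, -15)
  seg 2: right by d3 = 15/2 → (15/2, -15)
  seg 3: down by d5 = 17/2 → (15/2, -47/2)
  seg 4: left by d2 = 17 → (-19/2, -47/2)
  seg 5: left by d1 = 14 → (-47/2, -47/2)

d5 = 17/2
d6 = 125/2
d7 = 15/8
d8 = 17/3
endpoint = (-47/2, -47/2)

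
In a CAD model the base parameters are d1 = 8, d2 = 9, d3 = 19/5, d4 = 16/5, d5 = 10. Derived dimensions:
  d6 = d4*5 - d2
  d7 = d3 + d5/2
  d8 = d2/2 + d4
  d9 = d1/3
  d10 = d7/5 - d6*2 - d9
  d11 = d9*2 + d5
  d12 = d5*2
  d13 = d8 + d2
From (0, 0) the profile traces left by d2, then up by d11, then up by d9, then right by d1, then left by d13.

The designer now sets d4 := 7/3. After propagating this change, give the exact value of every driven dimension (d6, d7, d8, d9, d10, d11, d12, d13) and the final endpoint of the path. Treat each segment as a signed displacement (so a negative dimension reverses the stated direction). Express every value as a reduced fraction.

Apply edit: d4 := 7/3
  d6 = d4*5 - d2 = 8/3
  d7 = d3 + d5/2 = 44/5
  d8 = d2/2 + d4 = 41/6
  d9 = d1/3 = 8/3
  d10 = d7/5 - d6*2 - d9 = -156/25
  d11 = d9*2 + d5 = 46/3
  d12 = d5*2 = 20
  d13 = d8 + d2 = 95/6
Walk from origin (0, 0):
  seg 1: left by d2 = 9 → (-9, 0)
  seg 2: up by d11 = 46/3 → (-9, 46/3)
  seg 3: up by d9 = 8/3 → (-9, 18)
  seg 4: right by d1 = 8 → (-1, 18)
  seg 5: left by d13 = 95/6 → (-101/6, 18)

d6 = 8/3
d7 = 44/5
d8 = 41/6
d9 = 8/3
d10 = -156/25
d11 = 46/3
d12 = 20
d13 = 95/6
endpoint = (-101/6, 18)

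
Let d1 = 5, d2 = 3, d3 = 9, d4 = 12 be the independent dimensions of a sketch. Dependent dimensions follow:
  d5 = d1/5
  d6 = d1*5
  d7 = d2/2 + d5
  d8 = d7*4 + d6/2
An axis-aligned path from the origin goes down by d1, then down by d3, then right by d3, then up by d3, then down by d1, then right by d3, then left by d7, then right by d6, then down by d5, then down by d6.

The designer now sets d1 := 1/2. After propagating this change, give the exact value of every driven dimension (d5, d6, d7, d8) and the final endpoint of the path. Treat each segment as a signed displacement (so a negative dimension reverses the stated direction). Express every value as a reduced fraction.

d5 = 1/10
d6 = 5/2
d7 = 8/5
d8 = 153/20
endpoint = (189/10, -18/5)

Apply edit: d1 := 1/2
  d5 = d1/5 = 1/10
  d6 = d1*5 = 5/2
  d7 = d2/2 + d5 = 8/5
  d8 = d7*4 + d6/2 = 153/20
Walk from origin (0, 0):
  seg 1: down by d1 = 1/2 → (0, -1/2)
  seg 2: down by d3 = 9 → (0, -19/2)
  seg 3: right by d3 = 9 → (9, -19/2)
  seg 4: up by d3 = 9 → (9, -1/2)
  seg 5: down by d1 = 1/2 → (9, -1)
  seg 6: right by d3 = 9 → (18, -1)
  seg 7: left by d7 = 8/5 → (82/5, -1)
  seg 8: right by d6 = 5/2 → (189/10, -1)
  seg 9: down by d5 = 1/10 → (189/10, -11/10)
  seg 10: down by d6 = 5/2 → (189/10, -18/5)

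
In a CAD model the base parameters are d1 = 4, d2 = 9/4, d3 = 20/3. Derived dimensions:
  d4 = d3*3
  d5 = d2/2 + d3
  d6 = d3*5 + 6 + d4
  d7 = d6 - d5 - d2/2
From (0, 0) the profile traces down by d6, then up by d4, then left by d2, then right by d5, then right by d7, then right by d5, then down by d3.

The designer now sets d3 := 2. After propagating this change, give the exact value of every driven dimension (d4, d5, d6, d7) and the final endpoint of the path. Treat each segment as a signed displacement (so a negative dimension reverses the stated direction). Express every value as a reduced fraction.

Apply edit: d3 := 2
  d4 = d3*3 = 6
  d5 = d2/2 + d3 = 25/8
  d6 = d3*5 + 6 + d4 = 22
  d7 = d6 - d5 - d2/2 = 71/4
Walk from origin (0, 0):
  seg 1: down by d6 = 22 → (0, -22)
  seg 2: up by d4 = 6 → (0, -16)
  seg 3: left by d2 = 9/4 → (-9/4, -16)
  seg 4: right by d5 = 25/8 → (7/8, -16)
  seg 5: right by d7 = 71/4 → (149/8, -16)
  seg 6: right by d5 = 25/8 → (87/4, -16)
  seg 7: down by d3 = 2 → (87/4, -18)

d4 = 6
d5 = 25/8
d6 = 22
d7 = 71/4
endpoint = (87/4, -18)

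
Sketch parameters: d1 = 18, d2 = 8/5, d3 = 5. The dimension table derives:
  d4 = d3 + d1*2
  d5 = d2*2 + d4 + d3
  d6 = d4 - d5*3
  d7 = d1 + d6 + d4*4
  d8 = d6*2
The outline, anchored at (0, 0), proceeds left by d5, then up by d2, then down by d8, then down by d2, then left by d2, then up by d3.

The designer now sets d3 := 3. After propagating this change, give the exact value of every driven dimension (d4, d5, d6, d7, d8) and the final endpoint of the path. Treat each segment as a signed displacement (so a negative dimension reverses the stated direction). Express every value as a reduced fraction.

d4 = 39
d5 = 226/5
d6 = -483/5
d7 = 387/5
d8 = -966/5
endpoint = (-234/5, 981/5)

Apply edit: d3 := 3
  d4 = d3 + d1*2 = 39
  d5 = d2*2 + d4 + d3 = 226/5
  d6 = d4 - d5*3 = -483/5
  d7 = d1 + d6 + d4*4 = 387/5
  d8 = d6*2 = -966/5
Walk from origin (0, 0):
  seg 1: left by d5 = 226/5 → (-226/5, 0)
  seg 2: up by d2 = 8/5 → (-226/5, 8/5)
  seg 3: down by d8 = -966/5 → (-226/5, 974/5)
  seg 4: down by d2 = 8/5 → (-226/5, 966/5)
  seg 5: left by d2 = 8/5 → (-234/5, 966/5)
  seg 6: up by d3 = 3 → (-234/5, 981/5)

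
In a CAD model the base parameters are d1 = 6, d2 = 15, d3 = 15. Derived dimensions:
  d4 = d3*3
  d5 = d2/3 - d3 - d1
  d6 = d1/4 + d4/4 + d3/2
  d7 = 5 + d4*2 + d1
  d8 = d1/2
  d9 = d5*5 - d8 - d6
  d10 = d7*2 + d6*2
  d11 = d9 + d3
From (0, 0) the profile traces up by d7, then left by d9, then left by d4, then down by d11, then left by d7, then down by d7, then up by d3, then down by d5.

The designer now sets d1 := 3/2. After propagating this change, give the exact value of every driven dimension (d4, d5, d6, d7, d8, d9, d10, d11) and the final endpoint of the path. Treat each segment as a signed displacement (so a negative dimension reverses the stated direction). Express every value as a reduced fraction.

Apply edit: d1 := 3/2
  d4 = d3*3 = 45
  d5 = d2/3 - d3 - d1 = -23/2
  d6 = d1/4 + d4/4 + d3/2 = 153/8
  d7 = 5 + d4*2 + d1 = 193/2
  d8 = d1/2 = 3/4
  d9 = d5*5 - d8 - d6 = -619/8
  d10 = d7*2 + d6*2 = 925/4
  d11 = d9 + d3 = -499/8
Walk from origin (0, 0):
  seg 1: up by d7 = 193/2 → (0, 193/2)
  seg 2: left by d9 = -619/8 → (619/8, 193/2)
  seg 3: left by d4 = 45 → (259/8, 193/2)
  seg 4: down by d11 = -499/8 → (259/8, 1271/8)
  seg 5: left by d7 = 193/2 → (-513/8, 1271/8)
  seg 6: down by d7 = 193/2 → (-513/8, 499/8)
  seg 7: up by d3 = 15 → (-513/8, 619/8)
  seg 8: down by d5 = -23/2 → (-513/8, 711/8)

d4 = 45
d5 = -23/2
d6 = 153/8
d7 = 193/2
d8 = 3/4
d9 = -619/8
d10 = 925/4
d11 = -499/8
endpoint = (-513/8, 711/8)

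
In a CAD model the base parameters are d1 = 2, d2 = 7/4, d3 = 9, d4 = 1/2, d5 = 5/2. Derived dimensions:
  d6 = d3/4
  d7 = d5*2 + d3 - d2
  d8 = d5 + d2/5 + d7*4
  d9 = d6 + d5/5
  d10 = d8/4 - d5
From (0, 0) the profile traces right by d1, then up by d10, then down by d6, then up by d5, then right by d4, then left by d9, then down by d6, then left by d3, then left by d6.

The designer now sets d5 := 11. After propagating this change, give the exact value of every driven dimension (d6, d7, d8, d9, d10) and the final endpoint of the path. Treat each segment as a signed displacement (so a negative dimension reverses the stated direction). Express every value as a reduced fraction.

d6 = 9/4
d7 = 117/4
d8 = 2567/20
d9 = 89/20
d10 = 1687/80
endpoint = (-66/5, 2207/80)

Apply edit: d5 := 11
  d6 = d3/4 = 9/4
  d7 = d5*2 + d3 - d2 = 117/4
  d8 = d5 + d2/5 + d7*4 = 2567/20
  d9 = d6 + d5/5 = 89/20
  d10 = d8/4 - d5 = 1687/80
Walk from origin (0, 0):
  seg 1: right by d1 = 2 → (2, 0)
  seg 2: up by d10 = 1687/80 → (2, 1687/80)
  seg 3: down by d6 = 9/4 → (2, 1507/80)
  seg 4: up by d5 = 11 → (2, 2387/80)
  seg 5: right by d4 = 1/2 → (5/2, 2387/80)
  seg 6: left by d9 = 89/20 → (-39/20, 2387/80)
  seg 7: down by d6 = 9/4 → (-39/20, 2207/80)
  seg 8: left by d3 = 9 → (-219/20, 2207/80)
  seg 9: left by d6 = 9/4 → (-66/5, 2207/80)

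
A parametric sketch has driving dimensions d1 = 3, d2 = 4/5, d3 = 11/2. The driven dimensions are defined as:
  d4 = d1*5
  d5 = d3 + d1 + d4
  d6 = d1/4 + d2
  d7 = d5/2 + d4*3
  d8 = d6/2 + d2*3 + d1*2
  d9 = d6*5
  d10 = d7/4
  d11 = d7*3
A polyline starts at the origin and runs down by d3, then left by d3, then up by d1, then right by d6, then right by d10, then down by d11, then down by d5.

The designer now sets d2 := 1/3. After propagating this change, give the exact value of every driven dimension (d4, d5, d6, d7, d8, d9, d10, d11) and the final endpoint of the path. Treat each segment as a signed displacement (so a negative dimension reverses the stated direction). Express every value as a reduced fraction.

Apply edit: d2 := 1/3
  d4 = d1*5 = 15
  d5 = d3 + d1 + d4 = 47/2
  d6 = d1/4 + d2 = 13/12
  d7 = d5/2 + d4*3 = 227/4
  d8 = d6/2 + d2*3 + d1*2 = 181/24
  d9 = d6*5 = 65/12
  d10 = d7/4 = 227/16
  d11 = d7*3 = 681/4
Walk from origin (0, 0):
  seg 1: down by d3 = 11/2 → (0, -11/2)
  seg 2: left by d3 = 11/2 → (-11/2, -11/2)
  seg 3: up by d1 = 3 → (-11/2, -5/2)
  seg 4: right by d6 = 13/12 → (-53/12, -5/2)
  seg 5: right by d10 = 227/16 → (469/48, -5/2)
  seg 6: down by d11 = 681/4 → (469/48, -691/4)
  seg 7: down by d5 = 47/2 → (469/48, -785/4)

d4 = 15
d5 = 47/2
d6 = 13/12
d7 = 227/4
d8 = 181/24
d9 = 65/12
d10 = 227/16
d11 = 681/4
endpoint = (469/48, -785/4)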